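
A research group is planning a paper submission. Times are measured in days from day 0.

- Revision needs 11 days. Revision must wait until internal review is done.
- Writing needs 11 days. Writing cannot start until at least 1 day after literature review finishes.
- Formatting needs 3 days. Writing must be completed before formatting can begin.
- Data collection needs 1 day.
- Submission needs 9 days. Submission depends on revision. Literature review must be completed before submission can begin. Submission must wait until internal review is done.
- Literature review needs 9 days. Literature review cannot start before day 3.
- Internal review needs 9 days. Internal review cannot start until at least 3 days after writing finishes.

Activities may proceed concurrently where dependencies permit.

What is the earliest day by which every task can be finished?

Nothing blocks data collection, so it runs from day 0 to day 1.
Literature review cannot begin until its own release at day 3. It runs from day 3 to 3 + 9 = day 12.
Writing waits on literature review (finishes day 12, plus 1-day gap → day 13), so it starts at day 13 and finishes at 13 + 11 = day 24.
After writing (finishes day 24), formatting can start at day 24 and finishes at day 27.
Internal review waits on writing (finishes day 24, plus 3-day gap → day 27), so it starts at day 27 and finishes at 27 + 9 = day 36.
After internal review (finishes day 36), revision can start at day 36 and finishes at day 47.
For submission: revision (finishes day 47); literature review (finishes day 12); internal review (finishes day 36). Taking the maximum gives a start of day 47, and it finishes at 47 + 9 = day 56.
All tasks are finished once the last one completes. Finish times: Literature review at 12, Data collection at 1, Writing at 24, Internal review at 36, Revision at 47, Formatting at 27, Submission at 56. The latest is day 56.

56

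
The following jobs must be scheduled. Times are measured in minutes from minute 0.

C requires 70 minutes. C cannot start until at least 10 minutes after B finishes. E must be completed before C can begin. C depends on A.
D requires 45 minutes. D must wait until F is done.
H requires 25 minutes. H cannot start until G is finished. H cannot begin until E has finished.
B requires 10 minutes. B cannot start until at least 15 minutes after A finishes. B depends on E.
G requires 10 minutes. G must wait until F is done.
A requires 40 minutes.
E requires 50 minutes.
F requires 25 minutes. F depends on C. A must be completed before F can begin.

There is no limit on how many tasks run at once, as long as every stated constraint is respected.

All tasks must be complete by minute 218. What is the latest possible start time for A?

3

D must finish by minute 218; it takes 45 minutes, so it must start by 218 − 45 = minute 173.
H must finish by minute 218; it takes 25 minutes, so it must start by 218 − 25 = minute 193.
Since H (must start by minute 193) depends on it, G must finish by minute 193. Backing off its 10-minute duration gives a latest start of minute 183.
F has several dependents: D (must start by minute 173); G (must start by minute 183). The earliest of those limits is minute 173, so F must start by 173 − 25 = minute 148.
C has to be done before F (must start by minute 148). That means finishing by minute 148, i.e. starting by 148 − 70 = minute 78.
B must finish before C (must start by minute 78, minus 10-minute gap → minute 68). With a 10-minute duration, B must start by 68 − 10 = minute 58.
For A: B (must start by minute 58, minus 15-minute gap → minute 43); C (must start by minute 78); F (must start by minute 148). The most restrictive is minute 43; with a 40-minute duration, A must start by minute 3.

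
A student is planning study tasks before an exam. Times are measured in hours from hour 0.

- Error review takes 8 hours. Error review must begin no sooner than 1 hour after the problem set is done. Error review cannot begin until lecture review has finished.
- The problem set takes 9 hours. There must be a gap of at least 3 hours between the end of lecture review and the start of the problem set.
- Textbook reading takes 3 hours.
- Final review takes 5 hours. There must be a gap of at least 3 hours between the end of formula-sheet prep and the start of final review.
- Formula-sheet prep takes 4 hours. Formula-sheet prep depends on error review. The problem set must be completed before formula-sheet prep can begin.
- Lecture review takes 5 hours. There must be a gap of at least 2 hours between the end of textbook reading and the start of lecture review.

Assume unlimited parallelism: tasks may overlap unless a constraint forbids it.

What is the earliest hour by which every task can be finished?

Nothing blocks textbook reading, so it runs from hour 0 to hour 3.
Lecture review cannot begin until textbook reading (finishes hour 3, plus 2-hour gap → hour 5). It runs from hour 5 to 5 + 5 = hour 10.
The problem set cannot begin until lecture review (finishes hour 10, plus 3-hour gap → hour 13). It runs from hour 13 to 13 + 9 = hour 22.
Error review has to wait for the problem set (finishes hour 22, plus 1-hour gap → hour 23); lecture review (finishes hour 10). The latest of these is hour 23, so error review runs hour 23 to 23 + 8 = hour 31.
Formula-sheet prep needs all of error review (finishes hour 31); the problem set (finishes hour 22). That puts its earliest start at hour 31; it finishes at 31 + 4 = hour 35.
After formula-sheet prep (finishes hour 35, plus 3-hour gap → hour 38), final review can start at hour 38 and finishes at hour 43.
All tasks are finished once the last one completes. Finish times: Textbook reading at 3, Lecture review at 10, The problem set at 22, Error review at 31, Formula-sheet prep at 35, Final review at 43. The latest is hour 43.

43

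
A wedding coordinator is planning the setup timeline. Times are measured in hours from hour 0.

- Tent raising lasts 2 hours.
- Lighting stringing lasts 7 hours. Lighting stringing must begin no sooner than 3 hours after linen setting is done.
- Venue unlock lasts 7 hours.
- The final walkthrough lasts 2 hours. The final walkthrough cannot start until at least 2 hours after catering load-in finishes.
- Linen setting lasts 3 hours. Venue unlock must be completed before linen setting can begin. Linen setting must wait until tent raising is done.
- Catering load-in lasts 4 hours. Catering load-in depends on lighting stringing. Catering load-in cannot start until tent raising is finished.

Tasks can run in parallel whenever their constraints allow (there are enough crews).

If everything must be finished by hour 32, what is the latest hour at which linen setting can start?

The final walkthrough must finish by hour 32; it takes 2 hours, so it must start by 32 − 2 = hour 30.
Catering load-in feeds into the final walkthrough (must start by hour 30, minus 2-hour gap → hour 28); so catering load-in must finish by hour 28 and therefore start by hour 24.
Lighting stringing must finish before catering load-in (must start by hour 24). With a 7-hour duration, lighting stringing must start by 24 − 7 = hour 17.
Linen setting has to be done before lighting stringing (must start by hour 17, minus 3-hour gap → hour 14). That means finishing by hour 14, i.e. starting by 14 − 3 = hour 11.

11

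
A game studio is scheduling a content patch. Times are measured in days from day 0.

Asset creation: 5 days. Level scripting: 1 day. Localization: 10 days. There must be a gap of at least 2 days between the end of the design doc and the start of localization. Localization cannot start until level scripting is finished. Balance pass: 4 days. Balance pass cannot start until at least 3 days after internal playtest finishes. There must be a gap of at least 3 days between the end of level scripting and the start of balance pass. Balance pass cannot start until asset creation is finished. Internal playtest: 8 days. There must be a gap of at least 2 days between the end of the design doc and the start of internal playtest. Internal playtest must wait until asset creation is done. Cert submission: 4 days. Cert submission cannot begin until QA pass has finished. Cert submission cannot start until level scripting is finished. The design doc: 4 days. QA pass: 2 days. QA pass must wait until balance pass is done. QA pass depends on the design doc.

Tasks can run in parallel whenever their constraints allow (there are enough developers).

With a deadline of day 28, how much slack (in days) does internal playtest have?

1

Asset creation has no prerequisites, so it starts at day 0 and finishes at day 5.
Nothing blocks the design doc, so it runs from day 0 to day 4.
Internal playtest cannot start until the design doc (finishes day 4, plus 2-day gap → day 6); asset creation (finishes day 5). The controlling bound is day 6, so internal playtest finishes at 6 + 8 = day 14.

Working backward from the deadline:
To finish by day 28, cert submission (duration 4) must start no later than day 24.
QA pass has to be done before cert submission (must start by day 24). That means finishing by day 24, i.e. starting by 24 − 2 = day 22.
Balance pass feeds into QA pass (must start by day 22); so balance pass must finish by day 22 and therefore start by day 18.
Internal playtest feeds into balance pass (must start by day 18, minus 3-day gap → day 15); so internal playtest must finish by day 15 and therefore start by day 7.
So internal playtest can start as early as day 6 and as late as day 7, giving 7 − 6 = 1 day of slack.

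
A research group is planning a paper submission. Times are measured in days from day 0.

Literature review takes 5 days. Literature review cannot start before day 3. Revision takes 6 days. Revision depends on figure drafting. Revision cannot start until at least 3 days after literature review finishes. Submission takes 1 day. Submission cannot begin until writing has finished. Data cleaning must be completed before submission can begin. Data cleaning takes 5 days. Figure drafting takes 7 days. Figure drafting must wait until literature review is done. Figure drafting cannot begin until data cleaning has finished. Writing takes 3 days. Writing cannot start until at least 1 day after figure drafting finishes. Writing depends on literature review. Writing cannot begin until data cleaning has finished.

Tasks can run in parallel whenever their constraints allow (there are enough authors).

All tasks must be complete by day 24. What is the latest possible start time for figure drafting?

Nothing follows submission; the deadline of day 24 is its only limit. It must start by 24 − 1 = day 23.
Writing has to be done before submission (must start by day 23). That means finishing by day 23, i.e. starting by 23 − 3 = day 20.
Nothing follows revision; the deadline of day 24 is its only limit. It must start by 24 − 6 = day 18.
Figure drafting feeds writing (must start by day 20, minus 1-day gap → day 19); revision (must start by day 18). Taking the minimum, figure drafting must finish by day 18 and start by 18 − 7 = day 11.

11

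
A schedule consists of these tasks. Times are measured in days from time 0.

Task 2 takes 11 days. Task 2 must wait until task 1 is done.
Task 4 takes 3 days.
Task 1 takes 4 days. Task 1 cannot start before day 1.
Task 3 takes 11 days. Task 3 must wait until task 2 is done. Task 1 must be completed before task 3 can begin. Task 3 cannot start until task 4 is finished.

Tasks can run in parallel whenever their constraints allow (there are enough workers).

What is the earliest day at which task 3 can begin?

16

Nothing blocks task 4, so it runs from day 0 to day 3.
After its own release at day 1, task 1 can start at day 1 and finishes at day 5.
Task 2 cannot begin until task 1 (finishes day 5). It runs from day 5 to 5 + 11 = day 16.
Task 3 waits on task 2 (finishes day 16); task 1 (finishes day 5); task 4 (finishes day 3). The latest of these is day 16, which is the earliest task 3 can start.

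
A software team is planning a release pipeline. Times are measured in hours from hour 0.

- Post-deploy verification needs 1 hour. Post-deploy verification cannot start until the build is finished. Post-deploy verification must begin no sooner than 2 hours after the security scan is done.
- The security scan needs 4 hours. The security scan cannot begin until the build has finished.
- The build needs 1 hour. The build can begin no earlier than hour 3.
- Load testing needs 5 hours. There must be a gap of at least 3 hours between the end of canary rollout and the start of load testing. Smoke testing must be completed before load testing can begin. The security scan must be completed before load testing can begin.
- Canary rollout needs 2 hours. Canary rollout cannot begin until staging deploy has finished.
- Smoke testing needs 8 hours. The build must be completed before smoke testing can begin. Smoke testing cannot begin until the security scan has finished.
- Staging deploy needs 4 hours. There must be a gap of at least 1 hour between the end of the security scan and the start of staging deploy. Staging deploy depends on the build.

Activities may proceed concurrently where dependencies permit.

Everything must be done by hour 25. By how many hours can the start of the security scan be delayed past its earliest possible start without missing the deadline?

2

The build waits on its own release at hour 3, so it starts at hour 3 and finishes at 3 + 1 = hour 4.
The security scan waits on the build (finishes hour 4), so it starts at hour 4 and finishes at 4 + 4 = hour 8.

Working backward from the deadline:
Nothing follows load testing; the deadline of hour 25 is its only limit. It must start by 25 − 5 = hour 20.
Canary rollout must finish before load testing (must start by hour 20, minus 3-hour gap → hour 17). With a 2-hour duration, canary rollout must start by 17 − 2 = hour 15.
Staging deploy must finish before canary rollout (must start by hour 15). With a 4-hour duration, staging deploy must start by 15 − 4 = hour 11.
Smoke testing must finish before load testing (must start by hour 20). With an 8-hour duration, smoke testing must start by 20 − 8 = hour 12.
To finish by hour 25, post-deploy verification (duration 1) must start no later than hour 24.
The security scan has several dependents: staging deploy (must start by hour 11, minus 1-hour gap → hour 10); smoke testing (must start by hour 12); load testing (must start by hour 20); post-deploy verification (must start by hour 24, minus 2-hour gap → hour 22). The earliest of those limits is hour 10, so the security scan must start by 10 − 4 = hour 6.
So the security scan can start as early as hour 4 and as late as hour 6, giving 6 − 4 = 2 hours of slack.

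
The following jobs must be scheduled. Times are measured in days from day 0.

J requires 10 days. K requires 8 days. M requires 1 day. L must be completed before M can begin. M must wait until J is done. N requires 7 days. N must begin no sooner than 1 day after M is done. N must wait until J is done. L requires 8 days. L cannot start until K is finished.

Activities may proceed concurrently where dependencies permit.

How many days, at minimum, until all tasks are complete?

25

Nothing blocks K, so it runs from day 0 to day 8.
L cannot begin until K (finishes day 8). It runs from day 8 to 8 + 8 = day 16.
J has no prerequisites, so it starts at day 0 and finishes at day 10.
M needs all of L (finishes day 16); J (finishes day 10). That puts its earliest start at day 16; it finishes at 16 + 1 = day 17.
N cannot start until M (finishes day 17, plus 1-day gap → day 18); J (finishes day 10). The controlling bound is day 18, so N finishes at 18 + 7 = day 25.
All tasks are finished once the last one completes. Finish times: J at 10, K at 8, L at 16, M at 17, N at 25. The latest is day 25.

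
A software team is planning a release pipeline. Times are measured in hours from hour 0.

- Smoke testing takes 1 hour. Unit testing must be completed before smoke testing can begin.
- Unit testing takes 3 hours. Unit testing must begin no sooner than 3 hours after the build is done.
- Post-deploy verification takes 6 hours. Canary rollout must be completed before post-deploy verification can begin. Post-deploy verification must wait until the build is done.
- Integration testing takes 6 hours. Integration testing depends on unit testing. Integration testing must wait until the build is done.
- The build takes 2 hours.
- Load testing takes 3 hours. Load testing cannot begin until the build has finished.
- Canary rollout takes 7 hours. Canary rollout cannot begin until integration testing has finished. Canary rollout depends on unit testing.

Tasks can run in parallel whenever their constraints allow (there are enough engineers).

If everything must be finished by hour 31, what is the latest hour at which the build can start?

4

Post-deploy verification has no dependents, so it just needs to finish by hour 31. Starting by 31 − 6 = hour 25 achieves that.
Canary rollout feeds into post-deploy verification (must start by hour 25); so canary rollout must finish by hour 25 and therefore start by hour 18.
Integration testing must finish before canary rollout (must start by hour 18). With a 6-hour duration, integration testing must start by 18 − 6 = hour 12.
Smoke testing has no dependents, so it just needs to finish by hour 31. Starting by 31 − 1 = hour 30 achieves that.
Unit testing must finish in time for integration testing (must start by hour 12); smoke testing (must start by hour 30); canary rollout (must start by hour 18). The tightest is hour 12, so unit testing must start by 12 − 3 = hour 9.
Nothing follows load testing; the deadline of hour 31 is its only limit. It must start by 31 − 3 = hour 28.
The build must finish in time for unit testing (must start by hour 9, minus 3-hour gap → hour 6); integration testing (must start by hour 12); load testing (must start by hour 28); post-deploy verification (must start by hour 25). The tightest is hour 6, so the build must start by 6 − 2 = hour 4.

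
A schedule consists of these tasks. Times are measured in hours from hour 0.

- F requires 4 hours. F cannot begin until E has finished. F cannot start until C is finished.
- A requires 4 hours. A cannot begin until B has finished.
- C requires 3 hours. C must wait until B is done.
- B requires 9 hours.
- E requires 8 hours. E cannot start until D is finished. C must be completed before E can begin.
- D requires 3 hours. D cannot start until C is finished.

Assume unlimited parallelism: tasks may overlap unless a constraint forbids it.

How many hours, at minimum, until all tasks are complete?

Nothing blocks B, so it runs from hour 0 to hour 9.
After B (finishes hour 9), C can start at hour 9 and finishes at hour 12.
After C (finishes hour 12), D can start at hour 12 and finishes at hour 15.
For E: D (finishes hour 15); C (finishes hour 12). Taking the maximum gives a start of hour 15, and it finishes at 15 + 8 = hour 23.
For F: E (finishes hour 23); C (finishes hour 12). Taking the maximum gives a start of hour 23, and it finishes at 23 + 4 = hour 27.
A waits on B (finishes hour 9), so it starts at hour 9 and finishes at 9 + 4 = hour 13.
All tasks are finished once the last one completes. Finish times: A at 13, B at 9, C at 12, D at 15, E at 23, F at 27. The latest is hour 27.

27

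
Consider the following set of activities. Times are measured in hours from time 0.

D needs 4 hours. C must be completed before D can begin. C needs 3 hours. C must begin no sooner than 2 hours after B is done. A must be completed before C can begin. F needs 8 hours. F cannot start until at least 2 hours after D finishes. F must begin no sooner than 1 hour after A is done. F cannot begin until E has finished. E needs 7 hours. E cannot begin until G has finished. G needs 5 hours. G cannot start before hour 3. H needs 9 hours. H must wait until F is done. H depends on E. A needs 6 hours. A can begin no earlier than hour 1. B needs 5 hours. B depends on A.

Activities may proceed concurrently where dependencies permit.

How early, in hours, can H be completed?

40

G cannot begin until its own release at hour 3. It runs from hour 3 to 3 + 5 = hour 8.
E cannot begin until G (finishes hour 8). It runs from hour 8 to 8 + 7 = hour 15.
A waits on its own release at hour 1, so it starts at hour 1 and finishes at 1 + 6 = hour 7.
B waits on A (finishes hour 7), so it starts at hour 7 and finishes at 7 + 5 = hour 12.
C cannot start until B (finishes hour 12, plus 2-hour gap → hour 14); A (finishes hour 7). The controlling bound is hour 14, so C finishes at 14 + 3 = hour 17.
D waits on C (finishes hour 17), so it starts at hour 17 and finishes at 17 + 4 = hour 21.
F has to wait for D (finishes hour 21, plus 2-hour gap → hour 23); A (finishes hour 7, plus 1-hour gap → hour 8); E (finishes hour 15). The latest of these is hour 23, so F runs hour 23 to 23 + 8 = hour 31.
H cannot start until F (finishes hour 31); E (finishes hour 15). The controlling bound is hour 31, so H finishes at 31 + 9 = hour 40.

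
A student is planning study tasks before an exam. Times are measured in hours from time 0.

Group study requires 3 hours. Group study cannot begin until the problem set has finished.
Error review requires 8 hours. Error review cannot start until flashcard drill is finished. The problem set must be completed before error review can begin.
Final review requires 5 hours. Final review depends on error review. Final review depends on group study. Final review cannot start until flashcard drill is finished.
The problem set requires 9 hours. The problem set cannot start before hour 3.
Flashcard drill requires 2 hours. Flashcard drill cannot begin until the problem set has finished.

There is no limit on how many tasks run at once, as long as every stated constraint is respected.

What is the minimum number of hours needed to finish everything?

The problem set cannot begin until its own release at hour 3. It runs from hour 3 to 3 + 9 = hour 12.
After the problem set (finishes hour 12), group study can start at hour 12 and finishes at hour 15.
Flashcard drill cannot begin until the problem set (finishes hour 12). It runs from hour 12 to 12 + 2 = hour 14.
Error review cannot start until flashcard drill (finishes hour 14); the problem set (finishes hour 12). The controlling bound is hour 14, so error review finishes at 14 + 8 = hour 22.
Final review cannot start until error review (finishes hour 22); group study (finishes hour 15); flashcard drill (finishes hour 14). The controlling bound is hour 22, so final review finishes at 22 + 5 = hour 27.
All tasks are finished once the last one completes. Finish times: The problem set at 12, Flashcard drill at 14, Error review at 22, Group study at 15, Final review at 27. The latest is hour 27.

27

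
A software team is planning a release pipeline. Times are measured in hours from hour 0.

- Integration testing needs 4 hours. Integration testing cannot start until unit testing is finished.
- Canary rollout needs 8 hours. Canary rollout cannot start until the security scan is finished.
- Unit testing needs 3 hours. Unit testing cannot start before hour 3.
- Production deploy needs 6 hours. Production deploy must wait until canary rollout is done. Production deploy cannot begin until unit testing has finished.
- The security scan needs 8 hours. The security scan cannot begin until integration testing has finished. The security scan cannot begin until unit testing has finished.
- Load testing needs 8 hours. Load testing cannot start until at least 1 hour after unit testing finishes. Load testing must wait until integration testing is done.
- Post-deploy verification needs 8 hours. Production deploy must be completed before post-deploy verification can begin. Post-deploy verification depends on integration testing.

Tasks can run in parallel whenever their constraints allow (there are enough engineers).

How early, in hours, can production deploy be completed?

32

Unit testing cannot begin until its own release at hour 3. It runs from hour 3 to 3 + 3 = hour 6.
Integration testing waits on unit testing (finishes hour 6), so it starts at hour 6 and finishes at 6 + 4 = hour 10.
For the security scan: integration testing (finishes hour 10); unit testing (finishes hour 6). Taking the maximum gives a start of hour 10, and it finishes at 10 + 8 = hour 18.
Canary rollout waits on the security scan (finishes hour 18), so it starts at hour 18 and finishes at 18 + 8 = hour 26.
Production deploy has to wait for canary rollout (finishes hour 26); unit testing (finishes hour 6). The latest of these is hour 26, so production deploy runs hour 26 to 26 + 6 = hour 32.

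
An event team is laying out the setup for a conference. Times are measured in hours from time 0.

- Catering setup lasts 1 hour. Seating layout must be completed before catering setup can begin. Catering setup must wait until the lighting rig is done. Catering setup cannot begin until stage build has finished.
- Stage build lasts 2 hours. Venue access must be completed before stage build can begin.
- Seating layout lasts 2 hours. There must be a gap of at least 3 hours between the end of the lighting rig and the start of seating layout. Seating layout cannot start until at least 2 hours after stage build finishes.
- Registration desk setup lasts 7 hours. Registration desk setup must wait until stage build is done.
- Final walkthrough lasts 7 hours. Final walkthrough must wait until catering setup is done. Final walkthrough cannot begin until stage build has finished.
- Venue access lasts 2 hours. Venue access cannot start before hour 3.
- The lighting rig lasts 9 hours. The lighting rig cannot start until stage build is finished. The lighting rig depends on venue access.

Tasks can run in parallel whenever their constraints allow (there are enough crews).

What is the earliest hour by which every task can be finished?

29

Venue access cannot begin until its own release at hour 3. It runs from hour 3 to 3 + 2 = hour 5.
Stage build cannot begin until venue access (finishes hour 5). It runs from hour 5 to 5 + 2 = hour 7.
After stage build (finishes hour 7), registration desk setup can start at hour 7 and finishes at hour 14.
The lighting rig needs all of stage build (finishes hour 7); venue access (finishes hour 5). That puts its earliest start at hour 7; it finishes at 7 + 9 = hour 16.
Seating layout cannot start until the lighting rig (finishes hour 16, plus 3-hour gap → hour 19); stage build (finishes hour 7, plus 2-hour gap → hour 9). The controlling bound is hour 19, so seating layout finishes at 19 + 2 = hour 21.
For catering setup: seating layout (finishes hour 21); the lighting rig (finishes hour 16); stage build (finishes hour 7). Taking the maximum gives a start of hour 21, and it finishes at 21 + 1 = hour 22.
Final walkthrough cannot start until catering setup (finishes hour 22); stage build (finishes hour 7). The controlling bound is hour 22, so final walkthrough finishes at 22 + 7 = hour 29.
All tasks are finished once the last one completes. Finish times: Venue access at 5, Stage build at 7, The lighting rig at 16, Seating layout at 21, Registration desk setup at 14, Catering setup at 22, Final walkthrough at 29. The latest is hour 29.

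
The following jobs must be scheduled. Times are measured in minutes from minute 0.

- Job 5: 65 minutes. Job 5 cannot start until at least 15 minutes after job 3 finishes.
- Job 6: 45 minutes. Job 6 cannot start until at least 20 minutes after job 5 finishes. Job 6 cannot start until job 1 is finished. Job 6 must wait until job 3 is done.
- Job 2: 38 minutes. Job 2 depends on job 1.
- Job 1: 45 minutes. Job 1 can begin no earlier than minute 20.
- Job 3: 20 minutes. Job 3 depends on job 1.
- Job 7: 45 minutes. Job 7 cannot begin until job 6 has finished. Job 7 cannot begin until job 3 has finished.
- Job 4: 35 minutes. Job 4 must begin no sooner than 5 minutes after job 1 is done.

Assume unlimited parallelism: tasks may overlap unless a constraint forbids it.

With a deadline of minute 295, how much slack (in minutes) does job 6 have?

20

Job 1 waits on its own release at minute 20, so it starts at minute 20 and finishes at 20 + 45 = minute 65.
Job 3 cannot begin until job 1 (finishes minute 65). It runs from minute 65 to 65 + 20 = minute 85.
Job 5 waits on job 3 (finishes minute 85, plus 15-minute gap → minute 100), so it starts at minute 100 and finishes at 100 + 65 = minute 165.
Job 6 has to wait for job 5 (finishes minute 165, plus 20-minute gap → minute 185); job 1 (finishes minute 65); job 3 (finishes minute 85). The latest of these is minute 185, so job 6 runs minute 185 to 185 + 45 = minute 230.

Working backward from the deadline:
To finish by minute 295, job 7 (duration 45) must start no later than minute 250.
Job 6 must finish before job 7 (must start by minute 250). With a 45-minute duration, job 6 must start by 250 − 45 = minute 205.
So job 6 can start as early as minute 185 and as late as minute 205, giving 205 − 185 = 20 minutes of slack.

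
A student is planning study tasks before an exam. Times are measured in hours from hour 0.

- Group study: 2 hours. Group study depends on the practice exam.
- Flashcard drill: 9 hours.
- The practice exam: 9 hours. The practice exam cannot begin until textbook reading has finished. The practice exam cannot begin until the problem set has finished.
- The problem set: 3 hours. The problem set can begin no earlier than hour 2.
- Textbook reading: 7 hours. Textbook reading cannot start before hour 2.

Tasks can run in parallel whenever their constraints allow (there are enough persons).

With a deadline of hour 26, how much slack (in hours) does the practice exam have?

6

The problem set cannot begin until its own release at hour 2. It runs from hour 2 to 2 + 3 = hour 5.
Textbook reading cannot begin until its own release at hour 2. It runs from hour 2 to 2 + 7 = hour 9.
The practice exam cannot start until textbook reading (finishes hour 9); the problem set (finishes hour 5). The controlling bound is hour 9, so the practice exam finishes at 9 + 9 = hour 18.

Working backward from the deadline:
Group study has no dependents, so it just needs to finish by hour 26. Starting by 26 − 2 = hour 24 achieves that.
The practice exam has to be done before group study (must start by hour 24). That means finishing by hour 24, i.e. starting by 24 − 9 = hour 15.
So the practice exam can start as early as hour 9 and as late as hour 15, giving 15 − 9 = 6 hours of slack.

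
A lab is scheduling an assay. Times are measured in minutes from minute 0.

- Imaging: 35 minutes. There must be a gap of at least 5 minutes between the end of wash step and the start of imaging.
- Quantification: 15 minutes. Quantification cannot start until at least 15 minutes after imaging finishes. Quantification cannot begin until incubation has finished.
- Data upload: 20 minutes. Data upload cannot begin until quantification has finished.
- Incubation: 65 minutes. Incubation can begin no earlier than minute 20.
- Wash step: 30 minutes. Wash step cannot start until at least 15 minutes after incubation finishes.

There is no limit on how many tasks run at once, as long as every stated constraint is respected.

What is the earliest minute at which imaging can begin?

135

Incubation cannot begin until its own release at minute 20. It runs from minute 20 to 20 + 65 = minute 85.
After incubation (finishes minute 85, plus 15-minute gap → minute 100), wash step can start at minute 100 and finishes at minute 130.
Imaging waits on wash step (finishes minute 130, plus 5-minute gap → minute 135), so the earliest it can start is minute 135.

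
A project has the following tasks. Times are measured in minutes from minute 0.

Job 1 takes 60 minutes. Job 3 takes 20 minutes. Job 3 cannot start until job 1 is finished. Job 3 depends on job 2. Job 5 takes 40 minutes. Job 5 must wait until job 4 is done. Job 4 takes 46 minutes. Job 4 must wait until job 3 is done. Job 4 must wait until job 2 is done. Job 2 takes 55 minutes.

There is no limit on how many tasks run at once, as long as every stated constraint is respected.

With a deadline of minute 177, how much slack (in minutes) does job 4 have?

11

Job 2 has no prerequisites, so it starts at minute 0 and finishes at minute 55.
Nothing blocks job 1, so it runs from minute 0 to minute 60.
For job 3: job 1 (finishes minute 60); job 2 (finishes minute 55). Taking the maximum gives a start of minute 60, and it finishes at 60 + 20 = minute 80.
Job 4 has to wait for job 3 (finishes minute 80); job 2 (finishes minute 55). The latest of these is minute 80, so job 4 runs minute 80 to 80 + 46 = minute 126.

Working backward from the deadline:
To finish by minute 177, job 5 (duration 40) must start no later than minute 137.
Since job 5 (must start by minute 137) depends on it, job 4 must finish by minute 137. Backing off its 46-minute duration gives a latest start of minute 91.
So job 4 can start as early as minute 80 and as late as minute 91, giving 91 − 80 = 11 minutes of slack.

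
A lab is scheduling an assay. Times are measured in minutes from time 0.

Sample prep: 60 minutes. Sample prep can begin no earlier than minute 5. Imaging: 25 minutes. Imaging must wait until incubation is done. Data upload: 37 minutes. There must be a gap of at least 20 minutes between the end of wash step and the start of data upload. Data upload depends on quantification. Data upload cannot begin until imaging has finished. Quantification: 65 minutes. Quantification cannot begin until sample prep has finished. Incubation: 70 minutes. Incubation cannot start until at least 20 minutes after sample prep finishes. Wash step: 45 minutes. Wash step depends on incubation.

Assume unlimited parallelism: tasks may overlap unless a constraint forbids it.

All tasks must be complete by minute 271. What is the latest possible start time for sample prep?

To finish by minute 271, data upload (duration 37) must start no later than minute 234.
Wash step has to be done before data upload (must start by minute 234, minus 20-minute gap → minute 214). That means finishing by minute 214, i.e. starting by 214 − 45 = minute 169.
Imaging must finish before data upload (must start by minute 234). With a 25-minute duration, imaging must start by 234 − 25 = minute 209.
For incubation: wash step (must start by minute 169); imaging (must start by minute 209). The most restrictive is minute 169; with a 70-minute duration, incubation must start by minute 99.
Since data upload (must start by minute 234) depends on it, quantification must finish by minute 234. Backing off its 65-minute duration gives a latest start of minute 169.
Sample prep feeds incubation (must start by minute 99, minus 20-minute gap → minute 79); quantification (must start by minute 169). Taking the minimum, sample prep must finish by minute 79 and start by 79 − 60 = minute 19.

19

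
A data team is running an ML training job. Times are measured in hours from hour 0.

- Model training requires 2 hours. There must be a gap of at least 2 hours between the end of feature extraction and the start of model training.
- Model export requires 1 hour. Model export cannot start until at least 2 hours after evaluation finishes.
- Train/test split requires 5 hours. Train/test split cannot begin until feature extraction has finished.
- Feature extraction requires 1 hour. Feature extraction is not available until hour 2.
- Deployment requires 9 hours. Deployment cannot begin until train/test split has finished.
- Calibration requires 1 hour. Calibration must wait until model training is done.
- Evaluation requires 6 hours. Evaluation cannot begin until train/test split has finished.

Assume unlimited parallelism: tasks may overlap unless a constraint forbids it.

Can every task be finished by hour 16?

After its own release at hour 2, feature extraction can start at hour 2 and finishes at hour 3.
After feature extraction (finishes hour 3, plus 2-hour gap → hour 5), model training can start at hour 5 and finishes at hour 7.
Calibration waits on model training (finishes hour 7), so it starts at hour 7 and finishes at 7 + 1 = hour 8.
Train/test split waits on feature extraction (finishes hour 3), so it starts at hour 3 and finishes at 3 + 5 = hour 8.
Deployment waits on train/test split (finishes hour 8), so it starts at hour 8 and finishes at 8 + 9 = hour 17.
Evaluation waits on train/test split (finishes hour 8), so it starts at hour 8 and finishes at 8 + 6 = hour 14.
Model export cannot begin until evaluation (finishes hour 14, plus 2-hour gap → hour 16). It runs from hour 16 to 16 + 1 = hour 17.
The earliest everything can be done is hour 17, which is after the deadline of 16, so it is not possible.

No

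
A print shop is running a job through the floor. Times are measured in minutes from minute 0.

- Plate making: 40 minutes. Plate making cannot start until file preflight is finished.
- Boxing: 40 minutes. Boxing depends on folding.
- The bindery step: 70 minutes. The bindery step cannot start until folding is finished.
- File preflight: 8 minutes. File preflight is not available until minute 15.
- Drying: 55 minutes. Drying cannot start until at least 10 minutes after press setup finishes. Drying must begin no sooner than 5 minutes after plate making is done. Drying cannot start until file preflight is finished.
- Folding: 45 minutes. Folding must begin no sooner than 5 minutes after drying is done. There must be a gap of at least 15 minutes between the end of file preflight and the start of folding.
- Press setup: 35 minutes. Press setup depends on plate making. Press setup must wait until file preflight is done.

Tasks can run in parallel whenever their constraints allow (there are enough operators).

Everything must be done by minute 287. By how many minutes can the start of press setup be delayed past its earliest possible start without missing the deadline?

4

After its own release at minute 15, file preflight can start at minute 15 and finishes at minute 23.
Plate making waits on file preflight (finishes minute 23), so it starts at minute 23 and finishes at 23 + 40 = minute 63.
Press setup needs all of plate making (finishes minute 63); file preflight (finishes minute 23). That puts its earliest start at minute 63; it finishes at 63 + 35 = minute 98.

Working backward from the deadline:
The bindery step must finish by minute 287; it takes 70 minutes, so it must start by 287 − 70 = minute 217.
Boxing must finish by minute 287; it takes 40 minutes, so it must start by 287 − 40 = minute 247.
For folding: the bindery step (must start by minute 217); boxing (must start by minute 247). The most restrictive is minute 217; with a 45-minute duration, folding must start by minute 172.
Drying has to be done before folding (must start by minute 172, minus 5-minute gap → minute 167). That means finishing by minute 167, i.e. starting by 167 − 55 = minute 112.
Press setup feeds into drying (must start by minute 112, minus 10-minute gap → minute 102); so press setup must finish by minute 102 and therefore start by minute 67.
So press setup can start as early as minute 63 and as late as minute 67, giving 67 − 63 = 4 minutes of slack.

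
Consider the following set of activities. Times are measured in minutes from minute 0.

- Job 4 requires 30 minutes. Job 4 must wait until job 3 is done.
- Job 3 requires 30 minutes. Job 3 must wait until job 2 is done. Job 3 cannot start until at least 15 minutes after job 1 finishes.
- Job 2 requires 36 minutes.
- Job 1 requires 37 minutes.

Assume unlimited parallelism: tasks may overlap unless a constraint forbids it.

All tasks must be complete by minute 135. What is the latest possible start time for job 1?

23

To finish by minute 135, job 4 (duration 30) must start no later than minute 105.
Job 3 must finish before job 4 (must start by minute 105). With a 30-minute duration, job 3 must start by 105 − 30 = minute 75.
Since job 3 (must start by minute 75, minus 15-minute gap → minute 60) depends on it, job 1 must finish by minute 60. Backing off its 37-minute duration gives a latest start of minute 23.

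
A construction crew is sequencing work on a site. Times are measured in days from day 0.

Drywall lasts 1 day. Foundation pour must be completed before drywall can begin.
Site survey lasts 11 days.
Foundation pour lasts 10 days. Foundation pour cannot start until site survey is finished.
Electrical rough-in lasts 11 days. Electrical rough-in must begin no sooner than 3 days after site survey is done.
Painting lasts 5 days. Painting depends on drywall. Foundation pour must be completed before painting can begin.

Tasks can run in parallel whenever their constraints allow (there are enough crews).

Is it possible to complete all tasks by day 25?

No

Site survey can start immediately at day 0; it finishes at day 11.
Electrical rough-in cannot begin until site survey (finishes day 11, plus 3-day gap → day 14). It runs from day 14 to 14 + 11 = day 25.
Foundation pour cannot begin until site survey (finishes day 11). It runs from day 11 to 11 + 10 = day 21.
After foundation pour (finishes day 21), drywall can start at day 21 and finishes at day 22.
Painting cannot start until drywall (finishes day 22); foundation pour (finishes day 21). The controlling bound is day 22, so painting finishes at 22 + 5 = day 27.
The earliest everything can be done is day 27, which is after the deadline of 25, so it is not possible.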